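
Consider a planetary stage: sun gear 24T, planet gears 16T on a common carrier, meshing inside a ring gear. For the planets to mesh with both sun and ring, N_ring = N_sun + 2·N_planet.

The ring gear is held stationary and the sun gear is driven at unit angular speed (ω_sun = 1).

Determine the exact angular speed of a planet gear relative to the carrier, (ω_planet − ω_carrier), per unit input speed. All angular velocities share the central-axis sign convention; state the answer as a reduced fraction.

N_ring = 24 + 2·16 = 56
24(ω_s−ω_c) = −56(ω_r−ω_c),  ω_r=0, ω_s=1
24(1−ω_c) = −56(0−ω_c)  ⇒  80ω_c = 24  ⇒  ω_c = 3/10
sun–planet: 24·(1−3/10) = −16·(ω_p−ω_c)  ⇒  ω_p−ω_c = −(24/16)·(7/10) = -21/20

-21/20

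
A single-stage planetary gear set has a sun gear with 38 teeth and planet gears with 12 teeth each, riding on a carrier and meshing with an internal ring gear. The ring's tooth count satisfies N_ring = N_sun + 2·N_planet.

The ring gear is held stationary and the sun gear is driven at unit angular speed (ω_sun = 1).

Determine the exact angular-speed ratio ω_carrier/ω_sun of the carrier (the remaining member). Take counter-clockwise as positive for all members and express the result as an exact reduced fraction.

N_ring = 38 + 2·12 = 62
38(ω_s−ω_c) = −62(ω_r−ω_c),  ω_r=0, ω_s=1
38(1−ω_c) = −62(0−ω_c)  ⇒  100ω_c = 38  ⇒  ω_c = 19/50
ω_c/ω_s = 19/50

19/50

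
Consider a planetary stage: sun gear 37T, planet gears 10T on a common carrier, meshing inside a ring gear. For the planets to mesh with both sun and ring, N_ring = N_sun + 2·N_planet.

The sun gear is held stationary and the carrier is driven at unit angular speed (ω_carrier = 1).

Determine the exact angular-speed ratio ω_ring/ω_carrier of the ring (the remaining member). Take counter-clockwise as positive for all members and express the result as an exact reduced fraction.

94/57

N_ring = 37 + 2·10 = 57
37(ω_s−ω_c) = −57(ω_r−ω_c),  ω_s=0, ω_c=1
ω_r = 1 − (37/57)(0−1) = 94/57
ω_r/ω_c = 94/57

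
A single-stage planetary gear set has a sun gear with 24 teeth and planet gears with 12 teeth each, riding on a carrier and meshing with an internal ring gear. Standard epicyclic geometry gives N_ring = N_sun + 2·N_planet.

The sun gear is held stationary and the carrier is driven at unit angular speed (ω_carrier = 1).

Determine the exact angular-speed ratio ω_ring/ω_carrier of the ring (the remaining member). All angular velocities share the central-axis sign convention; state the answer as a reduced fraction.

N_ring = 24 + 2·12 = 48
24(ω_s−ω_c) = −48(ω_r−ω_c),  ω_s=0, ω_c=1
ω_r = 1 − (24/48)(0−1) = 3/2
ω_r/ω_c = 3/2

3/2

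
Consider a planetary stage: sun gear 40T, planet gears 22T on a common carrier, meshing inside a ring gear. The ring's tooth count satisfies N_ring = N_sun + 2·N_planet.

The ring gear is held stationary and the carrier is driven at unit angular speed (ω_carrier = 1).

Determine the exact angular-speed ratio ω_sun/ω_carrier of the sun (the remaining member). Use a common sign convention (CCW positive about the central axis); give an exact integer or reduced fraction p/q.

31/10

N_ring = 40 + 2·22 = 84
40(ω_s−ω_c) = −84(ω_r−ω_c),  ω_r=0, ω_c=1
ω_s = 1 − (84/40)(0−1) = 31/10
ω_s/ω_c = 31/10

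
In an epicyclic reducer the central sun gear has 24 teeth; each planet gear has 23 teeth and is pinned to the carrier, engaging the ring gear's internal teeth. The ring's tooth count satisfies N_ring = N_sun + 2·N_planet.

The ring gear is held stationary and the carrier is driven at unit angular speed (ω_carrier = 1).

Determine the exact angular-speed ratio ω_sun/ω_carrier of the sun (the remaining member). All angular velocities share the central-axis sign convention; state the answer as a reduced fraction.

47/12

N_ring = 24 + 2·23 = 70
24(ω_s−ω_c) = −70(ω_r−ω_c),  ω_r=0, ω_c=1
ω_s = 1 − (70/24)(0−1) = 47/12
ω_s/ω_c = 47/12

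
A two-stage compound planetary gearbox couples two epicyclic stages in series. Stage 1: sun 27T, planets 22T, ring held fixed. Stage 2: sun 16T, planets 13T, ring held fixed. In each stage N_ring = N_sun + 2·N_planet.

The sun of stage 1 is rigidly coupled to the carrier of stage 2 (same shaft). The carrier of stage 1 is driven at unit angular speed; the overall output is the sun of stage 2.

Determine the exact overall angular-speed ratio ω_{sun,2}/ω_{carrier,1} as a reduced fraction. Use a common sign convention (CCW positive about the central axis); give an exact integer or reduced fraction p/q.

Stage 1: N_ring = 27 + 2·22 = 71
Stage 1: 27(ω_s−ω_c) = −71(ω_r−ω_c),  ω_r=0, ω_c=1
Stage 1: ω_s = 1 − (71/27)(0−1) = 98/27
  ⇒ ω_s¹/ω_c¹ = 98/27
Stage 2: N_ring = 16 + 2·13 = 42
Stage 2: 16(ω_s−ω_c) = −42(ω_r−ω_c),  ω_r=0, ω_c=1
Stage 2: ω_s = 1 − (42/16)(0−1) = 29/8
  ⇒ ω_s²/ω_c² = 29/8
Coupling ω_c² = ω_s¹ ⇒ overall = 98/27 × 29/8 = 1421/108

1421/108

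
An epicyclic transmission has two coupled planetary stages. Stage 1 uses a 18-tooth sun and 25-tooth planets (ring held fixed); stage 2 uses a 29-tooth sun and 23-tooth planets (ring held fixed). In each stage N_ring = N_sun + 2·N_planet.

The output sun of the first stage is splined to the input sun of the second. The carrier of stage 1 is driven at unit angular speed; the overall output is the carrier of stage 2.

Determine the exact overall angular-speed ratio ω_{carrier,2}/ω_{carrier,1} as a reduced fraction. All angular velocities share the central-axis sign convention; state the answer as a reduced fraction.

1247/936

Stage 1: N_ring = 18 + 2·25 = 68
Stage 1: 18(ω_s−ω_c) = −68(ω_r−ω_c),  ω_r=0, ω_c=1
Stage 1: ω_s = 1 − (68/18)(0−1) = 43/9
  ⇒ ω_s¹/ω_c¹ = 43/9
Stage 2: N_ring = 29 + 2·23 = 75
Stage 2: 29(ω_s−ω_c) = −75(ω_r−ω_c),  ω_r=0, ω_s=1
Stage 2: 29(1−ω_c) = −75(0−ω_c)  ⇒  104ω_c = 29  ⇒  ω_c = 29/104
  ⇒ ω_c²/ω_s² = 29/104
Coupling ω_s² = ω_s¹ ⇒ overall = 43/9 × 29/104 = 1247/936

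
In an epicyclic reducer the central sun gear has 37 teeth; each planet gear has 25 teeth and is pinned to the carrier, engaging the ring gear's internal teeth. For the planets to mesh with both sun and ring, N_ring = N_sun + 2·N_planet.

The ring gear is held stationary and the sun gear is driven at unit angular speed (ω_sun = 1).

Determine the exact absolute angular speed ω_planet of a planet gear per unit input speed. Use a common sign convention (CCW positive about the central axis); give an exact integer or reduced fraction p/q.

N_ring = 37 + 2·25 = 87
37(ω_s−ω_c) = −87(ω_r−ω_c),  ω_r=0, ω_s=1
37(1−ω_c) = −87(0−ω_c)  ⇒  124ω_c = 37  ⇒  ω_c = 37/124
sun–planet: 37·(1−37/124) = −25·(ω_p−ω_c)  ⇒  ω_p−ω_c = −(37/25)·(87/124) = -3219/3100
ω_p = 37/124 − 3219/3100 = -37/50

-37/50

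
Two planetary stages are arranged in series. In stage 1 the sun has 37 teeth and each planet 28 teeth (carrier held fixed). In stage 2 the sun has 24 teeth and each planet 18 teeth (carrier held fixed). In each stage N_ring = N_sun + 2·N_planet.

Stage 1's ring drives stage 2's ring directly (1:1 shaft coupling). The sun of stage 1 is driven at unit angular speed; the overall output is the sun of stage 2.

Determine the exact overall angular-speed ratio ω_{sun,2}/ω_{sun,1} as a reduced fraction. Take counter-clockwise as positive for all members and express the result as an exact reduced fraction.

185/186

Stage 1: N_ring = 37 + 2·28 = 93
Stage 1: 37(ω_s−ω_c) = −93(ω_r−ω_c),  ω_c=0, ω_s=1
Stage 1: ω_r = 0 − (37/93)(1−0) = -37/93
  ⇒ ω_r¹/ω_s¹ = -37/93
Stage 2: N_ring = 24 + 2·18 = 60
Stage 2: 24(ω_s−ω_c) = −60(ω_r−ω_c),  ω_c=0, ω_r=1
Stage 2: ω_s = 0 − (60/24)(1−0) = -5/2
  ⇒ ω_s²/ω_r² = -5/2
Coupling ω_r² = ω_r¹ ⇒ overall = -37/93 × -5/2 = 185/186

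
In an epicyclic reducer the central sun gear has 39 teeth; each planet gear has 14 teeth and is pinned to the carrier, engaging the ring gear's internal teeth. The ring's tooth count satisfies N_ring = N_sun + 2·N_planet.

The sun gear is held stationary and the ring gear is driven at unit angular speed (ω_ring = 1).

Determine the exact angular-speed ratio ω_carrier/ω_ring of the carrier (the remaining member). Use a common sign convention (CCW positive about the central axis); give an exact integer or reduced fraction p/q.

67/106

N_ring = 39 + 2·14 = 67
39(ω_s−ω_c) = −67(ω_r−ω_c),  ω_s=0, ω_r=1
39(0−ω_c) = −67(1−ω_c)  ⇒  106ω_c = 67  ⇒  ω_c = 67/106
ω_c/ω_r = 67/106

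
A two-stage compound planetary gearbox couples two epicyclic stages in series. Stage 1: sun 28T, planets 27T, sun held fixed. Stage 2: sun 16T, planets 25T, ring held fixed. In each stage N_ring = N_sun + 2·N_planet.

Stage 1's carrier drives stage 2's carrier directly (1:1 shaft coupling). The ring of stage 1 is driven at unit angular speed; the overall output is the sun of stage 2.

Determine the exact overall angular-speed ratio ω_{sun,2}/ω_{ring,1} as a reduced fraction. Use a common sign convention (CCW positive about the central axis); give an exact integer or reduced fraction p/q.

1681/440

Stage 1: N_ring = 28 + 2·27 = 82
Stage 1: 28(ω_s−ω_c) = −82(ω_r−ω_c),  ω_s=0, ω_r=1
Stage 1: 28(0−ω_c) = −82(1−ω_c)  ⇒  110ω_c = 82  ⇒  ω_c = 41/55
  ⇒ ω_c¹/ω_r¹ = 41/55
Stage 2: N_ring = 16 + 2·25 = 66
Stage 2: 16(ω_s−ω_c) = −66(ω_r−ω_c),  ω_r=0, ω_c=1
Stage 2: ω_s = 1 − (66/16)(0−1) = 41/8
  ⇒ ω_s²/ω_c² = 41/8
Coupling ω_c² = ω_c¹ ⇒ overall = 41/55 × 41/8 = 1681/440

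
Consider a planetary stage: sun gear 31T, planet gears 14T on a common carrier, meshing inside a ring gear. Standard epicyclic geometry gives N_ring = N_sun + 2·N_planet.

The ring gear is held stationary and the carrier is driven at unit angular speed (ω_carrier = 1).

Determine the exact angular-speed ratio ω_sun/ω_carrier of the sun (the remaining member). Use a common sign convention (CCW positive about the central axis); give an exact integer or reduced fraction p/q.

N_ring = 31 + 2·14 = 59
31(ω_s−ω_c) = −59(ω_r−ω_c),  ω_r=0, ω_c=1
ω_s = 1 − (59/31)(0−1) = 90/31
ω_s/ω_c = 90/31

90/31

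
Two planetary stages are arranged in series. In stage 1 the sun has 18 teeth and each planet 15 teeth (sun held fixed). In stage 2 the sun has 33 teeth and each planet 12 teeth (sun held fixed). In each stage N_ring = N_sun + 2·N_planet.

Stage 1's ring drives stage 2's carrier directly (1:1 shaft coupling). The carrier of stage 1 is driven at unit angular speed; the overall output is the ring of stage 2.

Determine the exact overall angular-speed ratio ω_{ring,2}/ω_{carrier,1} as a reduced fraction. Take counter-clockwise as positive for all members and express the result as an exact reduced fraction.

Stage 1: N_ring = 18 + 2·15 = 48
Stage 1: 18(ω_s−ω_c) = −48(ω_r−ω_c),  ω_s=0, ω_c=1
Stage 1: ω_r = 1 − (18/48)(0−1) = 11/8
  ⇒ ω_r¹/ω_c¹ = 11/8
Stage 2: N_ring = 33 + 2·12 = 57
Stage 2: 33(ω_s−ω_c) = −57(ω_r−ω_c),  ω_s=0, ω_c=1
Stage 2: ω_r = 1 − (33/57)(0−1) = 30/19
  ⇒ ω_r²/ω_c² = 30/19
Coupling ω_c² = ω_r¹ ⇒ overall = 11/8 × 30/19 = 165/76

165/76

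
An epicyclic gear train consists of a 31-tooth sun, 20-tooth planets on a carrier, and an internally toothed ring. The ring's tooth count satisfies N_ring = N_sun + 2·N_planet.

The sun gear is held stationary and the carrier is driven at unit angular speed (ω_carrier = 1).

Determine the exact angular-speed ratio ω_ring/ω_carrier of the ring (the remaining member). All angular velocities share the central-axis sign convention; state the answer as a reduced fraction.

102/71

N_ring = 31 + 2·20 = 71
31(ω_s−ω_c) = −71(ω_r−ω_c),  ω_s=0, ω_c=1
ω_r = 1 − (31/71)(0−1) = 102/71
ω_r/ω_c = 102/71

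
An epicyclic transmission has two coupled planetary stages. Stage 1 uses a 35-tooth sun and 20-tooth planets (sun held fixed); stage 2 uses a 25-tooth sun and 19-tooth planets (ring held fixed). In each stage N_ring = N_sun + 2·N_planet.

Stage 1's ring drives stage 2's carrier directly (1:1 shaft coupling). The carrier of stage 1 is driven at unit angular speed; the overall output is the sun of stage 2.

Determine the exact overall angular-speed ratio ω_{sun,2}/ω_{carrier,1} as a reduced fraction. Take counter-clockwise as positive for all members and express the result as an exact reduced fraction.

Stage 1: N_ring = 35 + 2·20 = 75
Stage 1: 35(ω_s−ω_c) = −75(ω_r−ω_c),  ω_s=0, ω_c=1
Stage 1: ω_r = 1 − (35/75)(0−1) = 22/15
  ⇒ ω_r¹/ω_c¹ = 22/15
Stage 2: N_ring = 25 + 2·19 = 63
Stage 2: 25(ω_s−ω_c) = −63(ω_r−ω_c),  ω_r=0, ω_c=1
Stage 2: ω_s = 1 − (63/25)(0−1) = 88/25
  ⇒ ω_s²/ω_c² = 88/25
Coupling ω_c² = ω_r¹ ⇒ overall = 22/15 × 88/25 = 1936/375

1936/375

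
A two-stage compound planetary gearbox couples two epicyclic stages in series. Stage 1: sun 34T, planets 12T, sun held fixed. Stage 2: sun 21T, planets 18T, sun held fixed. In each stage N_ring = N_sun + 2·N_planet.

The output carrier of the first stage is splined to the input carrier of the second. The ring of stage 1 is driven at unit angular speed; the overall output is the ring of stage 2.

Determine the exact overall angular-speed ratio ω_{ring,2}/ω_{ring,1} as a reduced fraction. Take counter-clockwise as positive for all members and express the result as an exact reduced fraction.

Stage 1: N_ring = 34 + 2·12 = 58
Stage 1: 34(ω_s−ω_c) = −58(ω_r−ω_c),  ω_s=0, ω_r=1
Stage 1: 34(0−ω_c) = −58(1−ω_c)  ⇒  92ω_c = 58  ⇒  ω_c = 29/46
  ⇒ ω_c¹/ω_r¹ = 29/46
Stage 2: N_ring = 21 + 2·18 = 57
Stage 2: 21(ω_s−ω_c) = −57(ω_r−ω_c),  ω_s=0, ω_c=1
Stage 2: ω_r = 1 − (21/57)(0−1) = 26/19
  ⇒ ω_r²/ω_c² = 26/19
Coupling ω_c² = ω_c¹ ⇒ overall = 29/46 × 26/19 = 377/437

377/437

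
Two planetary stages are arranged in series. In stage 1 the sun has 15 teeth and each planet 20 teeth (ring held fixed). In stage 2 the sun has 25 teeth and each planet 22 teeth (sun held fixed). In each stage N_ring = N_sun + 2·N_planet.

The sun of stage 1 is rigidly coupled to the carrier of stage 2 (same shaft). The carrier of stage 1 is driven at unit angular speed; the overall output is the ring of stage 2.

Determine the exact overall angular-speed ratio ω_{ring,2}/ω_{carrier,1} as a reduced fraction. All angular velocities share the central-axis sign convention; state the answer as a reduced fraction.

Stage 1: N_ring = 15 + 2·20 = 55
Stage 1: 15(ω_s−ω_c) = −55(ω_r−ω_c),  ω_r=0, ω_c=1
Stage 1: ω_s = 1 − (55/15)(0−1) = 14/3
  ⇒ ω_s¹/ω_c¹ = 14/3
Stage 2: N_ring = 25 + 2·22 = 69
Stage 2: 25(ω_s−ω_c) = −69(ω_r−ω_c),  ω_s=0, ω_c=1
Stage 2: ω_r = 1 − (25/69)(0−1) = 94/69
  ⇒ ω_r²/ω_c² = 94/69
Coupling ω_c² = ω_s¹ ⇒ overall = 14/3 × 94/69 = 1316/207

1316/207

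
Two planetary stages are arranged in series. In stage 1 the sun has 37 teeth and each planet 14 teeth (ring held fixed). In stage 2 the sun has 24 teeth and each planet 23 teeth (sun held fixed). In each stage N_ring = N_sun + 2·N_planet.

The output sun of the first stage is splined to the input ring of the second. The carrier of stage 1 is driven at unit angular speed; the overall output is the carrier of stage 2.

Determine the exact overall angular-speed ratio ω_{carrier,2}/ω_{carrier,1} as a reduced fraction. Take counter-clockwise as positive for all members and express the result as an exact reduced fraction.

Stage 1: N_ring = 37 + 2·14 = 65
Stage 1: 37(ω_s−ω_c) = −65(ω_r−ω_c),  ω_r=0, ω_c=1
Stage 1: ω_s = 1 − (65/37)(0−1) = 102/37
  ⇒ ω_s¹/ω_c¹ = 102/37
Stage 2: N_ring = 24 + 2·23 = 70
Stage 2: 24(ω_s−ω_c) = −70(ω_r−ω_c),  ω_s=0, ω_r=1
Stage 2: 24(0−ω_c) = −70(1−ω_c)  ⇒  94ω_c = 70  ⇒  ω_c = 35/47
  ⇒ ω_c²/ω_r² = 35/47
Coupling ω_r² = ω_s¹ ⇒ overall = 102/37 × 35/47 = 3570/1739

3570/1739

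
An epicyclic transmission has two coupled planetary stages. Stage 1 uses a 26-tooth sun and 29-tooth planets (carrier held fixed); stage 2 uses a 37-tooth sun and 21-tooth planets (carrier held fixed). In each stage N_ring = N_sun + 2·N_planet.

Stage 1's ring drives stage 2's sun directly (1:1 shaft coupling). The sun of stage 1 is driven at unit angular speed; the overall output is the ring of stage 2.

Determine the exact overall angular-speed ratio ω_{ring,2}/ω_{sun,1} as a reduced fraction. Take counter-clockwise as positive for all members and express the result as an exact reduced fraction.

Stage 1: N_ring = 26 + 2·29 = 84
Stage 1: 26(ω_s−ω_c) = −84(ω_r−ω_c),  ω_c=0, ω_s=1
Stage 1: ω_r = 0 − (26/84)(1−0) = -13/42
  ⇒ ω_r¹/ω_s¹ = -13/42
Stage 2: N_ring = 37 + 2·21 = 79
Stage 2: 37(ω_s−ω_c) = −79(ω_r−ω_c),  ω_c=0, ω_s=1
Stage 2: ω_r = 0 − (37/79)(1−0) = -37/79
  ⇒ ω_r²/ω_s² = -37/79
Coupling ω_s² = ω_r¹ ⇒ overall = -13/42 × -37/79 = 481/3318

481/3318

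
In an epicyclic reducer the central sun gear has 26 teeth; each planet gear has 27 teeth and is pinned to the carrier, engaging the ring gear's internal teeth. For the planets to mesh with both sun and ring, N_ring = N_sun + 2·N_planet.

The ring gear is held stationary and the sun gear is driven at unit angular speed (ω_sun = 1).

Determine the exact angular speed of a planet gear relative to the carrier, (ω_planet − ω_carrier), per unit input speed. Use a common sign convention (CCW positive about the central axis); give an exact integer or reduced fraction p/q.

-1040/1431

N_ring = 26 + 2·27 = 80
26(ω_s−ω_c) = −80(ω_r−ω_c),  ω_r=0, ω_s=1
26(1−ω_c) = −80(0−ω_c)  ⇒  106ω_c = 26  ⇒  ω_c = 13/53
sun–planet: 26·(1−13/53) = −27·(ω_p−ω_c)  ⇒  ω_p−ω_c = −(26/27)·(40/53) = -1040/1431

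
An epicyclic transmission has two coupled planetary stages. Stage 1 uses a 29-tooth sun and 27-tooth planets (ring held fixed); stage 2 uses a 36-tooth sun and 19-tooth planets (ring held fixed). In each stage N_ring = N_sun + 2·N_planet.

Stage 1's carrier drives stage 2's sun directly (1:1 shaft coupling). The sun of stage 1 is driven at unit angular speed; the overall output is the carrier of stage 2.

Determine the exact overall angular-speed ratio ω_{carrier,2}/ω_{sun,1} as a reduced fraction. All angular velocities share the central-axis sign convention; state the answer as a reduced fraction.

Stage 1: N_ring = 29 + 2·27 = 83
Stage 1: 29(ω_s−ω_c) = −83(ω_r−ω_c),  ω_r=0, ω_s=1
Stage 1: 29(1−ω_c) = −83(0−ω_c)  ⇒  112ω_c = 29  ⇒  ω_c = 29/112
  ⇒ ω_c¹/ω_s¹ = 29/112
Stage 2: N_ring = 36 + 2·19 = 74
Stage 2: 36(ω_s−ω_c) = −74(ω_r−ω_c),  ω_r=0, ω_s=1
Stage 2: 36(1−ω_c) = −74(0−ω_c)  ⇒  110ω_c = 36  ⇒  ω_c = 18/55
  ⇒ ω_c²/ω_s² = 18/55
Coupling ω_s² = ω_c¹ ⇒ overall = 29/112 × 18/55 = 261/3080

261/3080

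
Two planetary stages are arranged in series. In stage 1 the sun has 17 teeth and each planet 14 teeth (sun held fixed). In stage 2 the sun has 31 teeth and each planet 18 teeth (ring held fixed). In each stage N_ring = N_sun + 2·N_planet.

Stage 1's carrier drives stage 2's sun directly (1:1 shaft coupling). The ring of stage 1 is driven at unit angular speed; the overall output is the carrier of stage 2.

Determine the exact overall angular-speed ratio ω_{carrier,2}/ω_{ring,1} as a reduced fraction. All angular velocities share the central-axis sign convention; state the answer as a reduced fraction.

45/196

Stage 1: N_ring = 17 + 2·14 = 45
Stage 1: 17(ω_s−ω_c) = −45(ω_r−ω_c),  ω_s=0, ω_r=1
Stage 1: 17(0−ω_c) = −45(1−ω_c)  ⇒  62ω_c = 45  ⇒  ω_c = 45/62
  ⇒ ω_c¹/ω_r¹ = 45/62
Stage 2: N_ring = 31 + 2·18 = 67
Stage 2: 31(ω_s−ω_c) = −67(ω_r−ω_c),  ω_r=0, ω_s=1
Stage 2: 31(1−ω_c) = −67(0−ω_c)  ⇒  98ω_c = 31  ⇒  ω_c = 31/98
  ⇒ ω_c²/ω_s² = 31/98
Coupling ω_s² = ω_c¹ ⇒ overall = 45/62 × 31/98 = 45/196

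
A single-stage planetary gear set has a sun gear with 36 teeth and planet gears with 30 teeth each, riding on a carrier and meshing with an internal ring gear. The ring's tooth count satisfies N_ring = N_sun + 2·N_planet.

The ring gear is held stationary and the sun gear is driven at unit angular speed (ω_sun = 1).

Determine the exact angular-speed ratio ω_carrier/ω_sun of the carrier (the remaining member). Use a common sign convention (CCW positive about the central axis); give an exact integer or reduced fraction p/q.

3/11

N_ring = 36 + 2·30 = 96
36(ω_s−ω_c) = −96(ω_r−ω_c),  ω_r=0, ω_s=1
36(1−ω_c) = −96(0−ω_c)  ⇒  132ω_c = 36  ⇒  ω_c = 3/11
ω_c/ω_s = 3/11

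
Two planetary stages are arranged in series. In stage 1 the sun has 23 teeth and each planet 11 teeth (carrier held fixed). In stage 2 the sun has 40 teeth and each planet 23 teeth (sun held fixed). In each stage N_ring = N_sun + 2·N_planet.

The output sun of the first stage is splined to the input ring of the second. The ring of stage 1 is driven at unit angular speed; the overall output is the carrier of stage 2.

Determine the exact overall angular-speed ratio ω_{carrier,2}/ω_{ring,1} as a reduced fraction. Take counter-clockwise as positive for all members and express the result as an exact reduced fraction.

Stage 1: N_ring = 23 + 2·11 = 45
Stage 1: 23(ω_s−ω_c) = −45(ω_r−ω_c),  ω_c=0, ω_r=1
Stage 1: ω_s = 0 − (45/23)(1−0) = -45/23
  ⇒ ω_s¹/ω_r¹ = -45/23
Stage 2: N_ring = 40 + 2·23 = 86
Stage 2: 40(ω_s−ω_c) = −86(ω_r−ω_c),  ω_s=0, ω_r=1
Stage 2: 40(0−ω_c) = −86(1−ω_c)  ⇒  126ω_c = 86  ⇒  ω_c = 43/63
  ⇒ ω_c²/ω_r² = 43/63
Coupling ω_r² = ω_s¹ ⇒ overall = -45/23 × 43/63 = -215/161

-215/161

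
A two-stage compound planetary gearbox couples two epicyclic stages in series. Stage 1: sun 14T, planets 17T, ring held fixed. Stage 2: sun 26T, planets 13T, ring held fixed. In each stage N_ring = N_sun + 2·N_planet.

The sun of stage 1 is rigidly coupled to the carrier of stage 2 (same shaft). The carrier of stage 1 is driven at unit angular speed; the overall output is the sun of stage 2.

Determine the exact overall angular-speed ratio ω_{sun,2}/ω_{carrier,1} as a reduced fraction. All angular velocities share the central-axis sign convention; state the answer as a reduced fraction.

93/7

Stage 1: N_ring = 14 + 2·17 = 48
Stage 1: 14(ω_s−ω_c) = −48(ω_r−ω_c),  ω_r=0, ω_c=1
Stage 1: ω_s = 1 − (48/14)(0−1) = 31/7
  ⇒ ω_s¹/ω_c¹ = 31/7
Stage 2: N_ring = 26 + 2·13 = 52
Stage 2: 26(ω_s−ω_c) = −52(ω_r−ω_c),  ω_r=0, ω_c=1
Stage 2: ω_s = 1 − (52/26)(0−1) = 3
  ⇒ ω_s²/ω_c² = 3
Coupling ω_c² = ω_s¹ ⇒ overall = 31/7 × 3 = 93/7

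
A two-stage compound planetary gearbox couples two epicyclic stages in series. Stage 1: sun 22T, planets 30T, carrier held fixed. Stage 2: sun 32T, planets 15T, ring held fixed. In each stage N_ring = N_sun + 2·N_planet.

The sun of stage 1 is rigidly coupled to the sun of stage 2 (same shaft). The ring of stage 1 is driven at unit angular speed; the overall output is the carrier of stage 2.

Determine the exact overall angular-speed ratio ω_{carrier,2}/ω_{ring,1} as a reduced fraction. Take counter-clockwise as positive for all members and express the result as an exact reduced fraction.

Stage 1: N_ring = 22 + 2·30 = 82
Stage 1: 22(ω_s−ω_c) = −82(ω_r−ω_c),  ω_c=0, ω_r=1
Stage 1: ω_s = 0 − (82/22)(1−0) = -41/11
  ⇒ ω_s¹/ω_r¹ = -41/11
Stage 2: N_ring = 32 + 2·15 = 62
Stage 2: 32(ω_s−ω_c) = −62(ω_r−ω_c),  ω_r=0, ω_s=1
Stage 2: 32(1−ω_c) = −62(0−ω_c)  ⇒  94ω_c = 32  ⇒  ω_c = 16/47
  ⇒ ω_c²/ω_s² = 16/47
Coupling ω_s² = ω_s¹ ⇒ overall = -41/11 × 16/47 = -656/517

-656/517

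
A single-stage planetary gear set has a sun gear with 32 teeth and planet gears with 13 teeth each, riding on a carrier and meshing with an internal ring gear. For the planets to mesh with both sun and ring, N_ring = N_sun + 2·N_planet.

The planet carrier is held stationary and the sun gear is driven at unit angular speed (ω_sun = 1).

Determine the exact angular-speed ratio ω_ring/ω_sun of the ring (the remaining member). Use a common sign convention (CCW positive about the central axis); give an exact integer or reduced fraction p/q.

N_ring = 32 + 2·13 = 58
32(ω_s−ω_c) = −58(ω_r−ω_c),  ω_c=0, ω_s=1
ω_r = 0 − (32/58)(1−0) = -16/29
ω_r/ω_s = -16/29

-16/29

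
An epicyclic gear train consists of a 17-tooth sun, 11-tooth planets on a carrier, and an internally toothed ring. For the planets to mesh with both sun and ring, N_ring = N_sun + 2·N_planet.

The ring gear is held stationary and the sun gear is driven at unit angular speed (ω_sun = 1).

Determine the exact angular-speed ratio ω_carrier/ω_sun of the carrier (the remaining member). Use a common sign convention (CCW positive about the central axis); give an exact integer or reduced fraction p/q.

N_ring = 17 + 2·11 = 39
17(ω_s−ω_c) = −39(ω_r−ω_c),  ω_r=0, ω_s=1
17(1−ω_c) = −39(0−ω_c)  ⇒  56ω_c = 17  ⇒  ω_c = 17/56
ω_c/ω_s = 17/56

17/56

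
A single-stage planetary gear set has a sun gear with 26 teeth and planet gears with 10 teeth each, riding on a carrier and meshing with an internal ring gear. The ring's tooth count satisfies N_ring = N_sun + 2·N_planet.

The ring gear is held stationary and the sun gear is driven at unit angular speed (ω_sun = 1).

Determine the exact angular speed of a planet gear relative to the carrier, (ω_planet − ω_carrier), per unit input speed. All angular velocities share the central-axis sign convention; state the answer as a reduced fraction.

N_ring = 26 + 2·10 = 46
26(ω_s−ω_c) = −46(ω_r−ω_c),  ω_r=0, ω_s=1
26(1−ω_c) = −46(0−ω_c)  ⇒  72ω_c = 26  ⇒  ω_c = 13/36
sun–planet: 26·(1−13/36) = −10·(ω_p−ω_c)  ⇒  ω_p−ω_c = −(26/10)·(23/36) = -299/180

-299/180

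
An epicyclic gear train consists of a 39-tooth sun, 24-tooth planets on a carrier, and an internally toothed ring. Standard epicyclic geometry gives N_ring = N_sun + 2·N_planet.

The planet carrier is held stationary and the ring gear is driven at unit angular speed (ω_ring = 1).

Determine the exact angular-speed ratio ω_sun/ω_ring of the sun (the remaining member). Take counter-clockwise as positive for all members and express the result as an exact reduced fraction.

N_ring = 39 + 2·24 = 87
39(ω_s−ω_c) = −87(ω_r−ω_c),  ω_c=0, ω_r=1
ω_s = 0 − (87/39)(1−0) = -29/13
ω_s/ω_r = -29/13

-29/13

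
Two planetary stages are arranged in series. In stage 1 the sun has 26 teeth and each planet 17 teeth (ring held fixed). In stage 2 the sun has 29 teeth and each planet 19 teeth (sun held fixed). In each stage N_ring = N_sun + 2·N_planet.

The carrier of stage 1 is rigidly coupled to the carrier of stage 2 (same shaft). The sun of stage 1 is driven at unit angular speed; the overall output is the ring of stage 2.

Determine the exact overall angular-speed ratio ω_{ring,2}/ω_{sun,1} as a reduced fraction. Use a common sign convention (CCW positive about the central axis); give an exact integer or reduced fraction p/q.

1248/2881

Stage 1: N_ring = 26 + 2·17 = 60
Stage 1: 26(ω_s−ω_c) = −60(ω_r−ω_c),  ω_r=0, ω_s=1
Stage 1: 26(1−ω_c) = −60(0−ω_c)  ⇒  86ω_c = 26  ⇒  ω_c = 13/43
  ⇒ ω_c¹/ω_s¹ = 13/43
Stage 2: N_ring = 29 + 2·19 = 67
Stage 2: 29(ω_s−ω_c) = −67(ω_r−ω_c),  ω_s=0, ω_c=1
Stage 2: ω_r = 1 − (29/67)(0−1) = 96/67
  ⇒ ω_r²/ω_c² = 96/67
Coupling ω_c² = ω_c¹ ⇒ overall = 13/43 × 96/67 = 1248/2881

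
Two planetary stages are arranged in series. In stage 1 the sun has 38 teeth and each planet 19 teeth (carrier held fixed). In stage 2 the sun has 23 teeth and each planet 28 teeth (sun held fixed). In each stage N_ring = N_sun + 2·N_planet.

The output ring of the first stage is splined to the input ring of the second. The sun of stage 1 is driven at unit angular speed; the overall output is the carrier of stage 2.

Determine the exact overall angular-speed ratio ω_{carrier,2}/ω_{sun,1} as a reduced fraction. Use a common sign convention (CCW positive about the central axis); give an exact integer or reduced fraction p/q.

Stage 1: N_ring = 38 + 2·19 = 76
Stage 1: 38(ω_s−ω_c) = −76(ω_r−ω_c),  ω_c=0, ω_s=1
Stage 1: ω_r = 0 − (38/76)(1−0) = -1/2
  ⇒ ω_r¹/ω_s¹ = -1/2
Stage 2: N_ring = 23 + 2·28 = 79
Stage 2: 23(ω_s−ω_c) = −79(ω_r−ω_c),  ω_s=0, ω_r=1
Stage 2: 23(0−ω_c) = −79(1−ω_c)  ⇒  102ω_c = 79  ⇒  ω_c = 79/102
  ⇒ ω_c²/ω_r² = 79/102
Coupling ω_r² = ω_r¹ ⇒ overall = -1/2 × 79/102 = -79/204

-79/204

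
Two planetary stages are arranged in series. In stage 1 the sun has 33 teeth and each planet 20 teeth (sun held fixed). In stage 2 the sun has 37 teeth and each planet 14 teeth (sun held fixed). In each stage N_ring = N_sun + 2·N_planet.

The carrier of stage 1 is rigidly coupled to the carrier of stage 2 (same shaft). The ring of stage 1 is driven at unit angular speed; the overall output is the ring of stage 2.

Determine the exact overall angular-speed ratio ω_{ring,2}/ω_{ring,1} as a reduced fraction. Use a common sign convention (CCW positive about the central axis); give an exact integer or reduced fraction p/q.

3723/3445

Stage 1: N_ring = 33 + 2·20 = 73
Stage 1: 33(ω_s−ω_c) = −73(ω_r−ω_c),  ω_s=0, ω_r=1
Stage 1: 33(0−ω_c) = −73(1−ω_c)  ⇒  106ω_c = 73  ⇒  ω_c = 73/106
  ⇒ ω_c¹/ω_r¹ = 73/106
Stage 2: N_ring = 37 + 2·14 = 65
Stage 2: 37(ω_s−ω_c) = −65(ω_r−ω_c),  ω_s=0, ω_c=1
Stage 2: ω_r = 1 − (37/65)(0−1) = 102/65
  ⇒ ω_r²/ω_c² = 102/65
Coupling ω_c² = ω_c¹ ⇒ overall = 73/106 × 102/65 = 3723/3445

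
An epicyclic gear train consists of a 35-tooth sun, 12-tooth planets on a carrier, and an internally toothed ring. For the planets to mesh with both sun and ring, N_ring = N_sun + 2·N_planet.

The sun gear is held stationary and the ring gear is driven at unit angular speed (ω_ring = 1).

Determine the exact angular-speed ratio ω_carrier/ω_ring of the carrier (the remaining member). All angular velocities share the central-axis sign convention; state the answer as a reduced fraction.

59/94

N_ring = 35 + 2·12 = 59
35(ω_s−ω_c) = −59(ω_r−ω_c),  ω_s=0, ω_r=1
35(0−ω_c) = −59(1−ω_c)  ⇒  94ω_c = 59  ⇒  ω_c = 59/94
ω_c/ω_r = 59/94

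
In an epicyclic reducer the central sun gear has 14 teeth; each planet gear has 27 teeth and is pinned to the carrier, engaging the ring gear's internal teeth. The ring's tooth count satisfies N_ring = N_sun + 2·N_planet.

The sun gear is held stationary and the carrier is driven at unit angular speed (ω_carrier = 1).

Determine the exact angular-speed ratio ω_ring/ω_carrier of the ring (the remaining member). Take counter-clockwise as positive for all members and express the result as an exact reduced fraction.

41/34

N_ring = 14 + 2·27 = 68
14(ω_s−ω_c) = −68(ω_r−ω_c),  ω_s=0, ω_c=1
ω_r = 1 − (14/68)(0−1) = 41/34
ω_r/ω_c = 41/34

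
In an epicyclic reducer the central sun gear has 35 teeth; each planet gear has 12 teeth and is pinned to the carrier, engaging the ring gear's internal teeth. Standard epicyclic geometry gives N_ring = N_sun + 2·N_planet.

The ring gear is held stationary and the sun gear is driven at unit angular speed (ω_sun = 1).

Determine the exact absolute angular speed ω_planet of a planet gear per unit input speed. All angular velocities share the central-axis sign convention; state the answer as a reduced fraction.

N_ring = 35 + 2·12 = 59
35(ω_s−ω_c) = −59(ω_r−ω_c),  ω_r=0, ω_s=1
35(1−ω_c) = −59(0−ω_c)  ⇒  94ω_c = 35  ⇒  ω_c = 35/94
sun–planet: 35·(1−35/94) = −12·(ω_p−ω_c)  ⇒  ω_p−ω_c = −(35/12)·(59/94) = -2065/1128
ω_p = 35/94 − 2065/1128 = -35/24

-35/24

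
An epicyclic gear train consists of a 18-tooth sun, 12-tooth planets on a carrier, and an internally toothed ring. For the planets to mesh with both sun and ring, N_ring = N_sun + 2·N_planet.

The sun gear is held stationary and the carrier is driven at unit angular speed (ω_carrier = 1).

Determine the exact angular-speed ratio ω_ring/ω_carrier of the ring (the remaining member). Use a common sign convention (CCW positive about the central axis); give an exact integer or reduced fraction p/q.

10/7

N_ring = 18 + 2·12 = 42
18(ω_s−ω_c) = −42(ω_r−ω_c),  ω_s=0, ω_c=1
ω_r = 1 − (18/42)(0−1) = 10/7
ω_r/ω_c = 10/7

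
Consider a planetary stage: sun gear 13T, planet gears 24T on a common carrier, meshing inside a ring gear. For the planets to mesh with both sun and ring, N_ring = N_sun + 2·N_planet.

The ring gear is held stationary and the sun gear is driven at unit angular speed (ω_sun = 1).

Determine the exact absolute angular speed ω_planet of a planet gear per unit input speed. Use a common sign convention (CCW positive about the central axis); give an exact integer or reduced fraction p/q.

-13/48

N_ring = 13 + 2·24 = 61
13(ω_s−ω_c) = −61(ω_r−ω_c),  ω_r=0, ω_s=1
13(1−ω_c) = −61(0−ω_c)  ⇒  74ω_c = 13  ⇒  ω_c = 13/74
sun–planet: 13·(1−13/74) = −24·(ω_p−ω_c)  ⇒  ω_p−ω_c = −(13/24)·(61/74) = -793/1776
ω_p = 13/74 − 793/1776 = -13/48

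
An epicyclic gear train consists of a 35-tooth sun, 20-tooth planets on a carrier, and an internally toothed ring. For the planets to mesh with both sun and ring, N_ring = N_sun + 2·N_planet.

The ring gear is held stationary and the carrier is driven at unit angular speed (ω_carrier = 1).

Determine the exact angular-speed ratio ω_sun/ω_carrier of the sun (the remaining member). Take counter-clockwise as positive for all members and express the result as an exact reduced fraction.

22/7

N_ring = 35 + 2·20 = 75
35(ω_s−ω_c) = −75(ω_r−ω_c),  ω_r=0, ω_c=1
ω_s = 1 − (75/35)(0−1) = 22/7
ω_s/ω_c = 22/7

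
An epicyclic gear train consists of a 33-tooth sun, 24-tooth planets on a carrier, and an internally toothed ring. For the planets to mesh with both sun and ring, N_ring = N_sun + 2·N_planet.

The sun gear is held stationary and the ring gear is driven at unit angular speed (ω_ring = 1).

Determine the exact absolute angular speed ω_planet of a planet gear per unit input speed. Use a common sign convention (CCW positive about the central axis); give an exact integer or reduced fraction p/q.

27/16

N_ring = 33 + 2·24 = 81
33(ω_s−ω_c) = −81(ω_r−ω_c),  ω_s=0, ω_r=1
33(0−ω_c) = −81(1−ω_c)  ⇒  114ω_c = 81  ⇒  ω_c = 27/38
sun–planet: 33·(0−27/38) = −24·(ω_p−ω_c)  ⇒  ω_p−ω_c = −(33/24)·(-27/38) = 297/304
ω_p = 27/38 + 297/304 = 27/16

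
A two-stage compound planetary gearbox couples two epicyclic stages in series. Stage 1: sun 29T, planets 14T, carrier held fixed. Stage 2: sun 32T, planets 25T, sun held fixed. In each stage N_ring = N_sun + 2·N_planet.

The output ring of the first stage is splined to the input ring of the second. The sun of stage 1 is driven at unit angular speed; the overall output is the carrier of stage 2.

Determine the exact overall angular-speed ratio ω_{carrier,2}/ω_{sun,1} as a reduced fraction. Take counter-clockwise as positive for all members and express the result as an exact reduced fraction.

-1189/3249

Stage 1: N_ring = 29 + 2·14 = 57
Stage 1: 29(ω_s−ω_c) = −57(ω_r−ω_c),  ω_c=0, ω_s=1
Stage 1: ω_r = 0 − (29/57)(1−0) = -29/57
  ⇒ ω_r¹/ω_s¹ = -29/57
Stage 2: N_ring = 32 + 2·25 = 82
Stage 2: 32(ω_s−ω_c) = −82(ω_r−ω_c),  ω_s=0, ω_r=1
Stage 2: 32(0−ω_c) = −82(1−ω_c)  ⇒  114ω_c = 82  ⇒  ω_c = 41/57
  ⇒ ω_c²/ω_r² = 41/57
Coupling ω_r² = ω_r¹ ⇒ overall = -29/57 × 41/57 = -1189/3249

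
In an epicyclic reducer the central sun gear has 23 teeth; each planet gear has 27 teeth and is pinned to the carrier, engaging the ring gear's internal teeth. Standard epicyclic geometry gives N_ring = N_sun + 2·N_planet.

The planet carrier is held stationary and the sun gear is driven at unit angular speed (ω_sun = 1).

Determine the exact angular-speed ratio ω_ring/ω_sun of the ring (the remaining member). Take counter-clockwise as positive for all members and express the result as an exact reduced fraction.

-23/77

N_ring = 23 + 2·27 = 77
23(ω_s−ω_c) = −77(ω_r−ω_c),  ω_c=0, ω_s=1
ω_r = 0 − (23/77)(1−0) = -23/77
ω_r/ω_s = -23/77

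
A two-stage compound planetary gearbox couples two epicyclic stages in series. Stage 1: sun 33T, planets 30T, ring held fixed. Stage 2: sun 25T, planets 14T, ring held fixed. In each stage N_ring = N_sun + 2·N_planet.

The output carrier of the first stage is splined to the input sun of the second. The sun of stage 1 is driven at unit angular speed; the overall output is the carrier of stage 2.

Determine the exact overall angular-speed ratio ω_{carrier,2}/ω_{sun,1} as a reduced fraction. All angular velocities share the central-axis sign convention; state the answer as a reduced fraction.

Stage 1: N_ring = 33 + 2·30 = 93
Stage 1: 33(ω_s−ω_c) = −93(ω_r−ω_c),  ω_r=0, ω_s=1
Stage 1: 33(1−ω_c) = −93(0−ω_c)  ⇒  126ω_c = 33  ⇒  ω_c = 11/42
  ⇒ ω_c¹/ω_s¹ = 11/42
Stage 2: N_ring = 25 + 2·14 = 53
Stage 2: 25(ω_s−ω_c) = −53(ω_r−ω_c),  ω_r=0, ω_s=1
Stage 2: 25(1−ω_c) = −53(0−ω_c)  ⇒  78ω_c = 25  ⇒  ω_c = 25/78
  ⇒ ω_c²/ω_s² = 25/78
Coupling ω_s² = ω_c¹ ⇒ overall = 11/42 × 25/78 = 275/3276

275/3276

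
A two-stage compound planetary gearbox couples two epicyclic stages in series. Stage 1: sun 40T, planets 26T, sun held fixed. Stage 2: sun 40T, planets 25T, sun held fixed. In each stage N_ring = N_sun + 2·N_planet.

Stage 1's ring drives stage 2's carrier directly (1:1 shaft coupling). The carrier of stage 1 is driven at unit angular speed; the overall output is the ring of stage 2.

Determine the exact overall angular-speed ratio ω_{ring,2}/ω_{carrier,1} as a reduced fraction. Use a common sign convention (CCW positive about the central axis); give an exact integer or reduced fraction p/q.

Stage 1: N_ring = 40 + 2·26 = 92
Stage 1: 40(ω_s−ω_c) = −92(ω_r−ω_c),  ω_s=0, ω_c=1
Stage 1: ω_r = 1 − (40/92)(0−1) = 33/23
  ⇒ ω_r¹/ω_c¹ = 33/23
Stage 2: N_ring = 40 + 2·25 = 90
Stage 2: 40(ω_s−ω_c) = −90(ω_r−ω_c),  ω_s=0, ω_c=1
Stage 2: ω_r = 1 − (40/90)(0−1) = 13/9
  ⇒ ω_r²/ω_c² = 13/9
Coupling ω_c² = ω_r¹ ⇒ overall = 33/23 × 13/9 = 143/69

143/69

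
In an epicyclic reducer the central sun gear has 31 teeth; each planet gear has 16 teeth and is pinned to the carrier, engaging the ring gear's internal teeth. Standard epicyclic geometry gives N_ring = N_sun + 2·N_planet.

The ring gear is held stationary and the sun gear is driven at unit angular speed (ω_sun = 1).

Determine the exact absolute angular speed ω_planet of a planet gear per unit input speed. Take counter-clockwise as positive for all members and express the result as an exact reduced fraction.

-31/32

N_ring = 31 + 2·16 = 63
31(ω_s−ω_c) = −63(ω_r−ω_c),  ω_r=0, ω_s=1
31(1−ω_c) = −63(0−ω_c)  ⇒  94ω_c = 31  ⇒  ω_c = 31/94
sun–planet: 31·(1−31/94) = −16·(ω_p−ω_c)  ⇒  ω_p−ω_c = −(31/16)·(63/94) = -1953/1504
ω_p = 31/94 − 1953/1504 = -31/32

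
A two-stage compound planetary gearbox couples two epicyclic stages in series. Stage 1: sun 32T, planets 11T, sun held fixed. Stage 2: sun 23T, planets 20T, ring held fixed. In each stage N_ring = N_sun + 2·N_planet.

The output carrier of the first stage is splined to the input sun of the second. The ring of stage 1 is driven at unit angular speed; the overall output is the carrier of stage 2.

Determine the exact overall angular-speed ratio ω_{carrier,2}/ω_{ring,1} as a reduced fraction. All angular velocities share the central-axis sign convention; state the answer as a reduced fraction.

621/3698

Stage 1: N_ring = 32 + 2·11 = 54
Stage 1: 32(ω_s−ω_c) = −54(ω_r−ω_c),  ω_s=0, ω_r=1
Stage 1: 32(0−ω_c) = −54(1−ω_c)  ⇒  86ω_c = 54  ⇒  ω_c = 27/43
  ⇒ ω_c¹/ω_r¹ = 27/43
Stage 2: N_ring = 23 + 2·20 = 63
Stage 2: 23(ω_s−ω_c) = −63(ω_r−ω_c),  ω_r=0, ω_s=1
Stage 2: 23(1−ω_c) = −63(0−ω_c)  ⇒  86ω_c = 23  ⇒  ω_c = 23/86
  ⇒ ω_c²/ω_s² = 23/86
Coupling ω_s² = ω_c¹ ⇒ overall = 27/43 × 23/86 = 621/3698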